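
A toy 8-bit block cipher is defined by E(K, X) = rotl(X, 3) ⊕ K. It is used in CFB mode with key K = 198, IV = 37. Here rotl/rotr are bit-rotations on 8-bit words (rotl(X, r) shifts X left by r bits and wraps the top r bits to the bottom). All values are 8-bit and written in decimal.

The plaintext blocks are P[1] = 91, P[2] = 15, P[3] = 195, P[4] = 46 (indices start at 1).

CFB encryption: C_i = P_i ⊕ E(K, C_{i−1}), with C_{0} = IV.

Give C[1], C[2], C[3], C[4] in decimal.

C[1] = 180, C[2] = 108, C[3] = 102, C[4] = 219

C[1]: E(K, 37) = 239; 91 ⊕ 239 = 180.
C[2]: E(K, 180) = 99; 15 ⊕ 99 = 108.
C[3]: E(K, 108) = 165; 195 ⊕ 165 = 102.
C[4]: E(K, 102) = 245; 46 ⊕ 245 = 219.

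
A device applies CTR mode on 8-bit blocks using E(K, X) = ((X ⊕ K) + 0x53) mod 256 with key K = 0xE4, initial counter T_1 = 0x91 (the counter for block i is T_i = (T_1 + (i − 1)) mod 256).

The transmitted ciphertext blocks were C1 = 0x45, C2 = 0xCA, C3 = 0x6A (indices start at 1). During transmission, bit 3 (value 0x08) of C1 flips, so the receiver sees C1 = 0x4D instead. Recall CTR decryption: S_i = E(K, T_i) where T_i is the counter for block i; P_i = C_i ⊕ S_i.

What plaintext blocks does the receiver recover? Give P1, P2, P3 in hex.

Only C1 changed, to 0x4D. In CTR, a change in C_i flips the same bit in P_i only; the keystream is unaffected. Decrypting the received ciphertext:
P1: T = 0x91, S = E(K, T) = 0xC8; 0x4D ⊕ 0xC8 = 0x85.
P2: T = 0x92, S = E(K, T) = 0xC9; 0xCA ⊕ 0xC9 = 0x03.
P3: T = 0x93, S = E(K, T) = 0xCA; 0x6A ⊕ 0xCA = 0xA0.
Blocks that differ from the original plaintext: P1.

P1 = 0x85, P2 = 0x03, P3 = 0xA0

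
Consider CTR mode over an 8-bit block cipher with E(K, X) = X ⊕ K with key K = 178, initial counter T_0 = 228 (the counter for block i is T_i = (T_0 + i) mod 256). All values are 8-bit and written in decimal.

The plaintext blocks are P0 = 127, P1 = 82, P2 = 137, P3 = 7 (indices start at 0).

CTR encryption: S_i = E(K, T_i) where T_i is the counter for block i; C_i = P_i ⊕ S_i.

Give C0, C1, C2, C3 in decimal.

C0: T = 228, S = E(K, T) = 86; 127 ⊕ 86 = 41.
C1: T = 229, S = E(K, T) = 87; 82 ⊕ 87 = 5.
C2: T = 230, S = E(K, T) = 84; 137 ⊕ 84 = 221.
C3: T = 231, S = E(K, T) = 85; 7 ⊕ 85 = 82.

C0 = 41, C1 = 5, C2 = 221, C3 = 82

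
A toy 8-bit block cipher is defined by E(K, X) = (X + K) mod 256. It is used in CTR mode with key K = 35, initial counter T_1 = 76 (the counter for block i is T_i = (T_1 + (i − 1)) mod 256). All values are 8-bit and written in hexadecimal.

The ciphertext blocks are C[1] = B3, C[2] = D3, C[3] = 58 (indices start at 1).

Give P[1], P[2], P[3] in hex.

P[1] = 18, P[2] = 7F, P[3] = F5

CTR decryption: S_i = E(K, T_i) where T_i is the counter for block i; P_i = C_i ⊕ S_i.
P[1]: T = 76, S = E(K, T) = AB; B3 ⊕ AB = 18.
P[2]: T = 77, S = E(K, T) = AC; D3 ⊕ AC = 7F.
P[3]: T = 78, S = E(K, T) = AD; 58 ⊕ AD = F5.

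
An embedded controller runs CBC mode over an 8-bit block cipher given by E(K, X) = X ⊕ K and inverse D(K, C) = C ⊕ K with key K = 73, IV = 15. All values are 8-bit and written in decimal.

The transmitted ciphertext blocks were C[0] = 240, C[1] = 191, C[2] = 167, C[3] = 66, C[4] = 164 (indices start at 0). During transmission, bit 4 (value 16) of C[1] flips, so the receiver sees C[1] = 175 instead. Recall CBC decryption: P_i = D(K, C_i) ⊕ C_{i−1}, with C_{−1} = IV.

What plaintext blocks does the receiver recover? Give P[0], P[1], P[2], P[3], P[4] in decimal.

P[0] = 182, P[1] = 22, P[2] = 65, P[3] = 172, P[4] = 175

Only C[1] changed, to 175. In CBC, a change in C_i garbles P_i and flips the same bit in P_{i+1}. Decrypting the received ciphertext:
P[0]: D(K, 240) = 185; 185 ⊕ 15 = 182.
P[1]: D(K, 175) = 230; 230 ⊕ 240 = 22.
P[2]: D(K, 167) = 238; 238 ⊕ 175 = 65.
P[3]: D(K, 66) = 11; 11 ⊕ 167 = 172.
P[4]: D(K, 164) = 237; 237 ⊕ 66 = 175.
Blocks that differ from the original plaintext: P[1], P[2].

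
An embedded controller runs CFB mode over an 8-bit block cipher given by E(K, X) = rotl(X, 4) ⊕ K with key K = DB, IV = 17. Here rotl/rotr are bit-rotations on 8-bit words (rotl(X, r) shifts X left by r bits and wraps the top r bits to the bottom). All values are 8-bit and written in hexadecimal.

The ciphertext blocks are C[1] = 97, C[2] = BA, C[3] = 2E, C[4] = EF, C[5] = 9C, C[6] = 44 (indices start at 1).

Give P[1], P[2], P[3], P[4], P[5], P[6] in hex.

P[1] = 3D, P[2] = 18, P[3] = 5E, P[4] = D6, P[5] = B9, P[6] = 56

CFB decryption: P_i = C_i ⊕ E(K, C_{i−1}), with C_{0} = IV.
P[1]: E(K, 17) = AA; 97 ⊕ AA = 3D.
P[2]: E(K, 97) = A2; BA ⊕ A2 = 18.
P[3]: E(K, BA) = 70; 2E ⊕ 70 = 5E.
P[4]: E(K, 2E) = 39; EF ⊕ 39 = D6.
P[5]: E(K, EF) = 25; 9C ⊕ 25 = B9.
P[6]: E(K, 9C) = 12; 44 ⊕ 12 = 56.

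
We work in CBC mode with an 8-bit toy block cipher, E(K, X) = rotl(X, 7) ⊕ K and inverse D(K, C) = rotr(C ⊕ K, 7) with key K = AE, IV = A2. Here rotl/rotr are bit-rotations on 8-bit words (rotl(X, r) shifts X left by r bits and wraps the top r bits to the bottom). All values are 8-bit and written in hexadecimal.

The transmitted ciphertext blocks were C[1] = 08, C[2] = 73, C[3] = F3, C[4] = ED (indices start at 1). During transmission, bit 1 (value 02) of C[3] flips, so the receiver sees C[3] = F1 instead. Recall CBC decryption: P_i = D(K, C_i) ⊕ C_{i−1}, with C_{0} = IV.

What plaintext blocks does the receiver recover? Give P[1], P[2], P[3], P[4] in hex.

P[1] = EF, P[2] = B3, P[3] = CD, P[4] = 77

Only C[3] changed, to F1. In CBC, a change in C_i garbles P_i and flips the same bit in P_{i+1}. Decrypting the received ciphertext:
P[1]: D(K, 08) = 4D; 4D ⊕ A2 = EF.
P[2]: D(K, 73) = BB; BB ⊕ 08 = B3.
P[3]: D(K, F1) = BE; BE ⊕ 73 = CD.
P[4]: D(K, ED) = 86; 86 ⊕ F1 = 77.
Blocks that differ from the original plaintext: P[3], P[4].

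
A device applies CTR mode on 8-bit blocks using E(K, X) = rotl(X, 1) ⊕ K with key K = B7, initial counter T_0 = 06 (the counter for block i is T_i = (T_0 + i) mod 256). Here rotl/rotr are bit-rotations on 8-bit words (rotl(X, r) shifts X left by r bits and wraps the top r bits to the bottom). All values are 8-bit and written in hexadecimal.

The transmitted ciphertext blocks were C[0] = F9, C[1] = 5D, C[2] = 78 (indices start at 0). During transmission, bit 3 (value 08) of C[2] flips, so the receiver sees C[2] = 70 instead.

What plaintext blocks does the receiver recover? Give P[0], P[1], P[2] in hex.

CTR decryption: S_i = E(K, T_i) where T_i is the counter for block i; P_i = C_i ⊕ S_i.
Only C[2] changed, to 70. In CTR, a change in C_i flips the same bit in P_i only; the keystream is unaffected. Decrypting the received ciphertext:
P[0]: T = 06, S = E(K, T) = BB; F9 ⊕ BB = 42.
P[1]: T = 07, S = E(K, T) = B9; 5D ⊕ B9 = E4.
P[2]: T = 08, S = E(K, T) = A7; 70 ⊕ A7 = D7.
Blocks that differ from the original plaintext: P[2].

P[0] = 42, P[1] = E4, P[2] = D7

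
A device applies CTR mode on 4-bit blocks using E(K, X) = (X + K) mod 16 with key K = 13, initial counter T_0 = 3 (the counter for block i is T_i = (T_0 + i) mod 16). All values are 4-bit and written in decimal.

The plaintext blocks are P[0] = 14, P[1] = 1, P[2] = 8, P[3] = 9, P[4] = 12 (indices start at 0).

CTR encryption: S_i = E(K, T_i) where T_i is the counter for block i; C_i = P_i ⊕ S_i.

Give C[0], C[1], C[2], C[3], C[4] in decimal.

C[0]: T = 3, S = E(K, T) = 0; 14 ⊕ 0 = 14.
C[1]: T = 4, S = E(K, T) = 1; 1 ⊕ 1 = 0.
C[2]: T = 5, S = E(K, T) = 2; 8 ⊕ 2 = 10.
C[3]: T = 6, S = E(K, T) = 3; 9 ⊕ 3 = 10.
C[4]: T = 7, S = E(K, T) = 4; 12 ⊕ 4 = 8.

C[0] = 14, C[1] = 0, C[2] = 10, C[3] = 10, C[4] = 8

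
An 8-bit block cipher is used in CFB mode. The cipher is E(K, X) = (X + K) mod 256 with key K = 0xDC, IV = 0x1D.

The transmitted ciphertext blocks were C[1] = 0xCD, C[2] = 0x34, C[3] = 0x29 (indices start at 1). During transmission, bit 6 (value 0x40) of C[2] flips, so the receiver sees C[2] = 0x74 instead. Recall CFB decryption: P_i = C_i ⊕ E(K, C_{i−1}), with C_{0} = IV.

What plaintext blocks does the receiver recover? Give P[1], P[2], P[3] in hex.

Only C[2] changed, to 0x74. In CFB, a change in C_i flips the same bit in P_i and garbles P_{i+1}. Decrypting the received ciphertext:
P[1]: E(K, 0x1D) = 0xF9; 0xCD ⊕ 0xF9 = 0x34.
P[2]: E(K, 0xCD) = 0xA9; 0x74 ⊕ 0xA9 = 0xDD.
P[3]: E(K, 0x74) = 0x50; 0x29 ⊕ 0x50 = 0x79.
Blocks that differ from the original plaintext: P[2], P[3].

P[1] = 0x34, P[2] = 0xDD, P[3] = 0x79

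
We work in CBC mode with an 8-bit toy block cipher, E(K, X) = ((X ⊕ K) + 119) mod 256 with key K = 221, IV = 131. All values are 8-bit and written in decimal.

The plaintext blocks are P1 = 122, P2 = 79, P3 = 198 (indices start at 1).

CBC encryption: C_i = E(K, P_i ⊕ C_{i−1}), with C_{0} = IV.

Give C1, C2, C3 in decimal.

C1: P1 ⊕ 131 = 249; E(K, 249) = 155.
C2: P2 ⊕ 155 = 212; E(K, 212) = 128.
C3: P3 ⊕ 128 = 70; E(K, 70) = 18.

C1 = 155, C2 = 128, C3 = 18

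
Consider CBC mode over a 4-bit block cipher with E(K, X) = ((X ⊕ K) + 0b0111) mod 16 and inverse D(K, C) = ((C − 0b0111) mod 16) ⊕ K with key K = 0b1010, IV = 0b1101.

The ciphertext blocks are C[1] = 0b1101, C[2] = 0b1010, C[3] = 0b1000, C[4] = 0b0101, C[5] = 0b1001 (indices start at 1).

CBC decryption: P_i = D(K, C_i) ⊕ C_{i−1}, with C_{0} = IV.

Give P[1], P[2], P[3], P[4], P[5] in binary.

P[1]: D(K, 0b1101) = 0b1100; 0b1100 ⊕ 0b1101 = 0b0001.
P[2]: D(K, 0b1010) = 0b1001; 0b1001 ⊕ 0b1101 = 0b0100.
P[3]: D(K, 0b1000) = 0b1011; 0b1011 ⊕ 0b1010 = 0b0001.
P[4]: D(K, 0b0101) = 0b0100; 0b0100 ⊕ 0b1000 = 0b1100.
P[5]: D(K, 0b1001) = 0b1000; 0b1000 ⊕ 0b0101 = 0b1101.

P[1] = 0b0001, P[2] = 0b0100, P[3] = 0b0001, P[4] = 0b1100, P[5] = 0b1101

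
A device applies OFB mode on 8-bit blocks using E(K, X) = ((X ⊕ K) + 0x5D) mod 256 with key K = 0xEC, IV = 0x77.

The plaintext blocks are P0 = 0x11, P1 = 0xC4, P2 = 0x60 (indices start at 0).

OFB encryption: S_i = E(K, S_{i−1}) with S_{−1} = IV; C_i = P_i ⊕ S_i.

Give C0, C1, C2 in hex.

C0: S = E(K, 0x77) = 0xF8; 0x11 ⊕ 0xF8 = 0xE9.
C1: S = E(K, 0xF8) = 0x71; 0xC4 ⊕ 0x71 = 0xB5.
C2: S = E(K, 0x71) = 0xFA; 0x60 ⊕ 0xFA = 0x9A.

C0 = 0xE9, C1 = 0xB5, C2 = 0x9A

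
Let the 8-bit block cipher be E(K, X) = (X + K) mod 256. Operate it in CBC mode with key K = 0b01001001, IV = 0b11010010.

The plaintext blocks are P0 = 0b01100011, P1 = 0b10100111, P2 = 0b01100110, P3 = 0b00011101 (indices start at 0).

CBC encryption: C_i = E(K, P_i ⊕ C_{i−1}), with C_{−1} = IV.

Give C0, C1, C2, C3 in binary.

C0: P0 ⊕ 0b11010010 = 0b10110001; E(K, 0b10110001) = 0b11111010.
C1: P1 ⊕ 0b11111010 = 0b01011101; E(K, 0b01011101) = 0b10100110.
C2: P2 ⊕ 0b10100110 = 0b11000000; E(K, 0b11000000) = 0b00001001.
C3: P3 ⊕ 0b00001001 = 0b00010100; E(K, 0b00010100) = 0b01011101.

C0 = 0b11111010, C1 = 0b10100110, C2 = 0b00001001, C3 = 0b01011101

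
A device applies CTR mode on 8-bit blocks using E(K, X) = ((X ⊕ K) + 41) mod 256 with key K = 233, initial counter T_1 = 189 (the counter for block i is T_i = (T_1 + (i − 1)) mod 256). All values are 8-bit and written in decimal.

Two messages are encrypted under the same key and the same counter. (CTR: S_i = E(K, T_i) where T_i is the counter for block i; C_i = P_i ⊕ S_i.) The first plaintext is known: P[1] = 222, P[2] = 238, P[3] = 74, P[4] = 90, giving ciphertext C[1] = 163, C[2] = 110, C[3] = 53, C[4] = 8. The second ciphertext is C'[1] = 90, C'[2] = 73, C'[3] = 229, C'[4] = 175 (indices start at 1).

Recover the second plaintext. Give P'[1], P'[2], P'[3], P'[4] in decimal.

In CTR with a reused counter, both messages share the same keystream S_i, so C_i ⊕ C'_i = P_i ⊕ P'_i and thus P'_i = P_i ⊕ C_i ⊕ C'_i.
P'[1]: 222 ⊕ 163 ⊕ 90 = 39.
P'[2]: 238 ⊕ 110 ⊕ 73 = 201.
P'[3]: 74 ⊕ 53 ⊕ 229 = 154.
P'[4]: 90 ⊕ 8 ⊕ 175 = 253.

P'[1] = 39, P'[2] = 201, P'[3] = 154, P'[4] = 253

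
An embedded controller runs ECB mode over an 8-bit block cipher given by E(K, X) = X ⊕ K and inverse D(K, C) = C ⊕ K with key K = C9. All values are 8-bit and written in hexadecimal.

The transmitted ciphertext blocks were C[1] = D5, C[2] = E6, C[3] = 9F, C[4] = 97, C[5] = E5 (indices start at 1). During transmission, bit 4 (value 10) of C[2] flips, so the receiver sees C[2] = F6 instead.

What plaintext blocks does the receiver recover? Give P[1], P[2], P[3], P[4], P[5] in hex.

P[1] = 1C, P[2] = 3F, P[3] = 56, P[4] = 5E, P[5] = 2C

ECB decryption: P_i = D(K, C_i).
Only C[2] changed, to F6. In ECB, a change in C_i affects only P_i. Decrypting the received ciphertext:
P[1]: D(K, D5) = 1C.
P[2]: D(K, F6) = 3F.
P[3]: D(K, 9F) = 56.
P[4]: D(K, 97) = 5E.
P[5]: D(K, E5) = 2C.
Blocks that differ from the original plaintext: P[2].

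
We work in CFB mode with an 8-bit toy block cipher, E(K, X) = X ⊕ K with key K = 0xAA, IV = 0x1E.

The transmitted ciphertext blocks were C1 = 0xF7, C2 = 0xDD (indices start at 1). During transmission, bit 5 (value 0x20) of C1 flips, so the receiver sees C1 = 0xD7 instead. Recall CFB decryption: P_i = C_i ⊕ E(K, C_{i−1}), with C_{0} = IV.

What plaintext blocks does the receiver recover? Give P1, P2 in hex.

P1 = 0x63, P2 = 0xA0

Only C1 changed, to 0xD7. In CFB, a change in C_i flips the same bit in P_i and garbles P_{i+1}. Decrypting the received ciphertext:
P1: E(K, 0x1E) = 0xB4; 0xD7 ⊕ 0xB4 = 0x63.
P2: E(K, 0xD7) = 0x7D; 0xDD ⊕ 0x7D = 0xA0.
Blocks that differ from the original plaintext: P1, P2.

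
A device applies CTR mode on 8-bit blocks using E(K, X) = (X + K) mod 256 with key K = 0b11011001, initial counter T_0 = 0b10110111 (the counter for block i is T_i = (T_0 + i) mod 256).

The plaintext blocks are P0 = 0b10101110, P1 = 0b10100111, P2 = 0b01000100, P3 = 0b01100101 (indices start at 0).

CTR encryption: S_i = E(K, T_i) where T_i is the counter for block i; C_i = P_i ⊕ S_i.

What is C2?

C0: T = 0b10110111, S = E(K, T) = 0b10010000; 0b10101110 ⊕ 0b10010000 = 0b00111110.
C1: T = 0b10111000, S = E(K, T) = 0b10010001; 0b10100111 ⊕ 0b10010001 = 0b00110110.
C2: T = 0b10111001, S = E(K, T) = 0b10010010; 0b01000100 ⊕ 0b10010010 = 0b11010110.

C2 = 0b11010110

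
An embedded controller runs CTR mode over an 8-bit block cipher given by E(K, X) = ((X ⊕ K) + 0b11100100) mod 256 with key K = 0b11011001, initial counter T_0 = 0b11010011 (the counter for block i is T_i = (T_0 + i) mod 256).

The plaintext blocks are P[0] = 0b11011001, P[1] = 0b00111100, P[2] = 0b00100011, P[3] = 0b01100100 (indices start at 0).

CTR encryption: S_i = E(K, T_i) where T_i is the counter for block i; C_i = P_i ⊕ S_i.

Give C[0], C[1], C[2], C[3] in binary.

C[0] = 0b00110111, C[1] = 0b11001101, C[2] = 0b11010011, C[3] = 0b10010111

C[0]: T = 0b11010011, S = E(K, T) = 0b11101110; 0b11011001 ⊕ 0b11101110 = 0b00110111.
C[1]: T = 0b11010100, S = E(K, T) = 0b11110001; 0b00111100 ⊕ 0b11110001 = 0b11001101.
C[2]: T = 0b11010101, S = E(K, T) = 0b11110000; 0b00100011 ⊕ 0b11110000 = 0b11010011.
C[3]: T = 0b11010110, S = E(K, T) = 0b11110011; 0b01100100 ⊕ 0b11110011 = 0b10010111.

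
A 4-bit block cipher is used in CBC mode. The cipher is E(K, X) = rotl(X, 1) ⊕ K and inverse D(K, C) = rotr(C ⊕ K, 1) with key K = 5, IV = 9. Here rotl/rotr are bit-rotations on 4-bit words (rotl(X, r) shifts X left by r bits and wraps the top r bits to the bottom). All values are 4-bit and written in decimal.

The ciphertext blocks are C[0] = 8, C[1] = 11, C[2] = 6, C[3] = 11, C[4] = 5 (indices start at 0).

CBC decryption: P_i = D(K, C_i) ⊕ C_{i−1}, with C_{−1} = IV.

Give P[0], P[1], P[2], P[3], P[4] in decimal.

P[0]: D(K, 8) = 14; 14 ⊕ 9 = 7.
P[1]: D(K, 11) = 7; 7 ⊕ 8 = 15.
P[2]: D(K, 6) = 9; 9 ⊕ 11 = 2.
P[3]: D(K, 11) = 7; 7 ⊕ 6 = 1.
P[4]: D(K, 5) = 0; 0 ⊕ 11 = 11.

P[0] = 7, P[1] = 15, P[2] = 2, P[3] = 1, P[4] = 11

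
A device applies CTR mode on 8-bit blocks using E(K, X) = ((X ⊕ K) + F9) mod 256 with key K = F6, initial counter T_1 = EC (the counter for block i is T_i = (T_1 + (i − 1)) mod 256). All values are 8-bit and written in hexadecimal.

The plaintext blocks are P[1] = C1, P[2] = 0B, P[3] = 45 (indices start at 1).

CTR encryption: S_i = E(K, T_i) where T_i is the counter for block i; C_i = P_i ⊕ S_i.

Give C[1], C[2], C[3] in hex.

C[1]: T = EC, S = E(K, T) = 13; C1 ⊕ 13 = D2.
C[2]: T = ED, S = E(K, T) = 14; 0B ⊕ 14 = 1F.
C[3]: T = EE, S = E(K, T) = 11; 45 ⊕ 11 = 54.

C[1] = D2, C[2] = 1F, C[3] = 54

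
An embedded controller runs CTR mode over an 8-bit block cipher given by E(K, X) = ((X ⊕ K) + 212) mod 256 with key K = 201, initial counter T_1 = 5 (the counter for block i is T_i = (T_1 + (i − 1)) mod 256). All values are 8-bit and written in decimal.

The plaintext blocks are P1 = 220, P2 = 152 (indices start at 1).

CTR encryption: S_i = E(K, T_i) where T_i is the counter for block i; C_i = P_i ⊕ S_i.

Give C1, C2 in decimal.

C1 = 124, C2 = 59

C1: T = 5, S = E(K, T) = 160; 220 ⊕ 160 = 124.
C2: T = 6, S = E(K, T) = 163; 152 ⊕ 163 = 59.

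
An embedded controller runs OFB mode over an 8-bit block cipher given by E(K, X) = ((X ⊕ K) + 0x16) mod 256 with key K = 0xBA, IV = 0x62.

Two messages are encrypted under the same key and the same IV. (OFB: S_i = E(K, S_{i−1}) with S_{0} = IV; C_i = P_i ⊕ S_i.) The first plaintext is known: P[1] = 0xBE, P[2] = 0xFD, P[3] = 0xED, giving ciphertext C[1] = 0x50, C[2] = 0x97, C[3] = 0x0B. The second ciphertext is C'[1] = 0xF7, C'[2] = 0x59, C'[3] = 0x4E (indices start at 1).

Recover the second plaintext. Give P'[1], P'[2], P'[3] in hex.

In OFB with a reused IV, both messages share the same keystream S_i, so C_i ⊕ C'_i = P_i ⊕ P'_i and thus P'_i = P_i ⊕ C_i ⊕ C'_i.
P'[1]: 0xBE ⊕ 0x50 ⊕ 0xF7 = 0x19.
P'[2]: 0xFD ⊕ 0x97 ⊕ 0x59 = 0x33.
P'[3]: 0xED ⊕ 0x0B ⊕ 0x4E = 0xA8.

P'[1] = 0x19, P'[2] = 0x33, P'[3] = 0xA8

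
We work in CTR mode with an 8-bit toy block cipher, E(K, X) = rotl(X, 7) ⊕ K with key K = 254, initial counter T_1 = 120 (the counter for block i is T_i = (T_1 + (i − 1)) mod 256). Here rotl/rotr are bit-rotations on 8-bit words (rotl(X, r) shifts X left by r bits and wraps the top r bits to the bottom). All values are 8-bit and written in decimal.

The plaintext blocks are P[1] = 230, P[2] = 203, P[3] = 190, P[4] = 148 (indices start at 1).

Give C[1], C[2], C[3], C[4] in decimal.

CTR encryption: S_i = E(K, T_i) where T_i is the counter for block i; C_i = P_i ⊕ S_i.
C[1]: T = 120, S = E(K, T) = 194; 230 ⊕ 194 = 36.
C[2]: T = 121, S = E(K, T) = 66; 203 ⊕ 66 = 137.
C[3]: T = 122, S = E(K, T) = 195; 190 ⊕ 195 = 125.
C[4]: T = 123, S = E(K, T) = 67; 148 ⊕ 67 = 215.

C[1] = 36, C[2] = 137, C[3] = 125, C[4] = 215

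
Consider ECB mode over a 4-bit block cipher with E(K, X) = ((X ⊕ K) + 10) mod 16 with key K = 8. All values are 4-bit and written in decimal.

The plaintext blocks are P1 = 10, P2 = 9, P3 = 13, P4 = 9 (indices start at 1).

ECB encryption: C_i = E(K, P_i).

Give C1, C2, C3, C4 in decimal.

C1: E(K, 10) = 12.
C2: E(K, 9) = 11.
C3: E(K, 13) = 15.
C4: E(K, 9) = 11.

C1 = 12, C2 = 11, C3 = 15, C4 = 11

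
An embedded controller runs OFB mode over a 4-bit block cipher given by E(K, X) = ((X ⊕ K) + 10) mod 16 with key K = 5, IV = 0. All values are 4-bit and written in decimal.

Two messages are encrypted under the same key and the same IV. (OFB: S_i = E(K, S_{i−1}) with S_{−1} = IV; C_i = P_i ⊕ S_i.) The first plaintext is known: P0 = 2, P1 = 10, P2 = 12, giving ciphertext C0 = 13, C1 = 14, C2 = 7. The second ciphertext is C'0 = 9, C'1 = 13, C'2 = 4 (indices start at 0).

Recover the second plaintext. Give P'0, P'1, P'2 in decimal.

P'0 = 6, P'1 = 9, P'2 = 15

In OFB with a reused IV, both messages share the same keystream S_i, so C_i ⊕ C'_i = P_i ⊕ P'_i and thus P'_i = P_i ⊕ C_i ⊕ C'_i.
P'0: 2 ⊕ 13 ⊕ 9 = 6.
P'1: 10 ⊕ 14 ⊕ 13 = 9.
P'2: 12 ⊕ 7 ⊕ 4 = 15.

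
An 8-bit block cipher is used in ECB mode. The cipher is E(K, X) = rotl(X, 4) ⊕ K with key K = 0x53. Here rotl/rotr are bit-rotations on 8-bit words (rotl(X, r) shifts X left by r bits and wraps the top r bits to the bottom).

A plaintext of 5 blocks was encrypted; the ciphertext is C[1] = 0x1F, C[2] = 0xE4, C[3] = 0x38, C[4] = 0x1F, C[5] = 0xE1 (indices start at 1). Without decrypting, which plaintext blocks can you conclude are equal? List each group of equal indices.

ECB encrypts each block independently with the same key, so equal ciphertext blocks imply equal plaintext blocks.
C[1] = C[4] = 0x1F, so P[1] = P[4].

P[1] = P[4]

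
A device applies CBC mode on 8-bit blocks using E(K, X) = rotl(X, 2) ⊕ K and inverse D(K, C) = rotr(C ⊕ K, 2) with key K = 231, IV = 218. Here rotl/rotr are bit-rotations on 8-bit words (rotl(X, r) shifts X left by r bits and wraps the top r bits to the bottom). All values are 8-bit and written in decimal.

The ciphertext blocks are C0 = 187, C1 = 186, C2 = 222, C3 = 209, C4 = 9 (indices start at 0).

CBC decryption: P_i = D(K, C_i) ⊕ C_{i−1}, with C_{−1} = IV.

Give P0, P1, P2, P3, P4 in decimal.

P0: D(K, 187) = 23; 23 ⊕ 218 = 205.
P1: D(K, 186) = 87; 87 ⊕ 187 = 236.
P2: D(K, 222) = 78; 78 ⊕ 186 = 244.
P3: D(K, 209) = 141; 141 ⊕ 222 = 83.
P4: D(K, 9) = 187; 187 ⊕ 209 = 106.

P0 = 205, P1 = 236, P2 = 244, P3 = 83, P4 = 106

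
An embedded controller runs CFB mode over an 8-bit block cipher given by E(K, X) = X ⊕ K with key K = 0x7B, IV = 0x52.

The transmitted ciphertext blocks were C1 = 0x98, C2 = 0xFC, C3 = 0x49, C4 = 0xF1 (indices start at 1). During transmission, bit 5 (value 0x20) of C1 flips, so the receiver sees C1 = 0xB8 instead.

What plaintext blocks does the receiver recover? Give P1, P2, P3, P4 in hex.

CFB decryption: P_i = C_i ⊕ E(K, C_{i−1}), with C_{0} = IV.
Only C1 changed, to 0xB8. In CFB, a change in C_i flips the same bit in P_i and garbles P_{i+1}. Decrypting the received ciphertext:
P1: E(K, 0x52) = 0x29; 0xB8 ⊕ 0x29 = 0x91.
P2: E(K, 0xB8) = 0xC3; 0xFC ⊕ 0xC3 = 0x3F.
P3: E(K, 0xFC) = 0x87; 0x49 ⊕ 0x87 = 0xCE.
P4: E(K, 0x49) = 0x32; 0xF1 ⊕ 0x32 = 0xC3.
Blocks that differ from the original plaintext: P1, P2.

P1 = 0x91, P2 = 0x3F, P3 = 0xCE, P4 = 0xC3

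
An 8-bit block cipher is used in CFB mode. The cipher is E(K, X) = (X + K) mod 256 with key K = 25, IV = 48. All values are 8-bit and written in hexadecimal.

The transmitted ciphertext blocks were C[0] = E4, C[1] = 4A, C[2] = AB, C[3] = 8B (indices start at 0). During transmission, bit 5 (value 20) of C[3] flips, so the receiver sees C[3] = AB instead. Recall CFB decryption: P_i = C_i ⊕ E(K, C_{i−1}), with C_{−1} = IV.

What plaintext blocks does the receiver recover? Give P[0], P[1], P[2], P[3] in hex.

P[0] = 89, P[1] = 43, P[2] = C4, P[3] = 7B

Only C[3] changed, to AB. In CFB, a change in C_i flips the same bit in P_i and garbles P_{i+1}. Decrypting the received ciphertext:
P[0]: E(K, 48) = 6D; E4 ⊕ 6D = 89.
P[1]: E(K, E4) = 09; 4A ⊕ 09 = 43.
P[2]: E(K, 4A) = 6F; AB ⊕ 6F = C4.
P[3]: E(K, AB) = D0; AB ⊕ D0 = 7B.
Blocks that differ from the original plaintext: P[3].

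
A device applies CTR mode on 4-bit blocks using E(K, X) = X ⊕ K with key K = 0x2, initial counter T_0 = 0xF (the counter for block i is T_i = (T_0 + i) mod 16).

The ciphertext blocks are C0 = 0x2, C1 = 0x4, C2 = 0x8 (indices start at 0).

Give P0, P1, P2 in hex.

P0 = 0xF, P1 = 0x6, P2 = 0xB

CTR decryption: S_i = E(K, T_i) where T_i is the counter for block i; P_i = C_i ⊕ S_i.
P0: T = 0xF, S = E(K, T) = 0xD; 0x2 ⊕ 0xD = 0xF.
P1: T = 0x0, S = E(K, T) = 0x2; 0x4 ⊕ 0x2 = 0x6.
P2: T = 0x1, S = E(K, T) = 0x3; 0x8 ⊕ 0x3 = 0xB.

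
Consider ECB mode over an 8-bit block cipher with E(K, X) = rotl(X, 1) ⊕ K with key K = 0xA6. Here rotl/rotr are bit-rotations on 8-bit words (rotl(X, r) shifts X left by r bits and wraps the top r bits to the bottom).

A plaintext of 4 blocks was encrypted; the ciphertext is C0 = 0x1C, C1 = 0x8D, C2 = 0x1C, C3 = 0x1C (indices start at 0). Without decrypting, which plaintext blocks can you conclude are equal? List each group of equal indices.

P0 = P2 = P3

ECB encrypts each block independently with the same key, so equal ciphertext blocks imply equal plaintext blocks.
C0 = C2 = C3 = 0x1C, so P0 = P2 = P3.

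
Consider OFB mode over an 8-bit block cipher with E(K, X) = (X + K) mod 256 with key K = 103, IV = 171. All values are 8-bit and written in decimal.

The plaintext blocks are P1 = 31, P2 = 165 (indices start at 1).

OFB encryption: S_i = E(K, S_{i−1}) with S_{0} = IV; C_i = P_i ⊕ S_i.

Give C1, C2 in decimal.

C1: S = E(K, 171) = 18; 31 ⊕ 18 = 13.
C2: S = E(K, 18) = 121; 165 ⊕ 121 = 220.

C1 = 13, C2 = 220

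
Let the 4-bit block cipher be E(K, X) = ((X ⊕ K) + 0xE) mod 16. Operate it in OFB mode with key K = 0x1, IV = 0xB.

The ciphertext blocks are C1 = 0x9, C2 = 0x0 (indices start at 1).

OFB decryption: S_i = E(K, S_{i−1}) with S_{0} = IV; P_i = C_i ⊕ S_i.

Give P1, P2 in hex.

P1: S = E(K, 0xB) = 0x8; 0x9 ⊕ 0x8 = 0x1.
P2: S = E(K, 0x8) = 0x7; 0x0 ⊕ 0x7 = 0x7.

P1 = 0x1, P2 = 0x7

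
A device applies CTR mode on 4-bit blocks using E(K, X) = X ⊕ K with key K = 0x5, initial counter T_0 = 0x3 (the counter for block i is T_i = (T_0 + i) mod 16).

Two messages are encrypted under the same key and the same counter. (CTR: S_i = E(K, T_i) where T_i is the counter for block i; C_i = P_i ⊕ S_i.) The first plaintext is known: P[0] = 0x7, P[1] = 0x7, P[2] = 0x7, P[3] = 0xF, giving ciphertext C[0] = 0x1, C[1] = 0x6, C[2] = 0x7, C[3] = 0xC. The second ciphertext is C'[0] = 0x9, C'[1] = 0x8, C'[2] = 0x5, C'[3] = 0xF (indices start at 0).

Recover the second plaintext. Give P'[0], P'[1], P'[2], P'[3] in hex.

In CTR with a reused counter, both messages share the same keystream S_i, so C_i ⊕ C'_i = P_i ⊕ P'_i and thus P'_i = P_i ⊕ C_i ⊕ C'_i.
P'[0]: 0x7 ⊕ 0x1 ⊕ 0x9 = 0xF.
P'[1]: 0x7 ⊕ 0x6 ⊕ 0x8 = 0x9.
P'[2]: 0x7 ⊕ 0x7 ⊕ 0x5 = 0x5.
P'[3]: 0xF ⊕ 0xC ⊕ 0xF = 0xC.

P'[0] = 0xF, P'[1] = 0x9, P'[2] = 0x5, P'[3] = 0xC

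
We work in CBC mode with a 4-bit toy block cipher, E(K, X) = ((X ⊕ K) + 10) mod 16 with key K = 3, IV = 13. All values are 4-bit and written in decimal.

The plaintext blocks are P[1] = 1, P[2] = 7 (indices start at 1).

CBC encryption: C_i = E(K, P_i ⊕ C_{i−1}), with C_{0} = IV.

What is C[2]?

C[2] = 7

C[1]: P[1] ⊕ 13 = 12; E(K, 12) = 9.
C[2]: P[2] ⊕ 9 = 14; E(K, 14) = 7.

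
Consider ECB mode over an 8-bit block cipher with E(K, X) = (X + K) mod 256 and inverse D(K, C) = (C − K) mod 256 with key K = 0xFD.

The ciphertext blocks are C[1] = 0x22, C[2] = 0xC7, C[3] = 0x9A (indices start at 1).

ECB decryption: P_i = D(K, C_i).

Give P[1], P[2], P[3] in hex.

P[1]: D(K, 0x22) = 0x25.
P[2]: D(K, 0xC7) = 0xCA.
P[3]: D(K, 0x9A) = 0x9D.

P[1] = 0x25, P[2] = 0xCA, P[3] = 0x9D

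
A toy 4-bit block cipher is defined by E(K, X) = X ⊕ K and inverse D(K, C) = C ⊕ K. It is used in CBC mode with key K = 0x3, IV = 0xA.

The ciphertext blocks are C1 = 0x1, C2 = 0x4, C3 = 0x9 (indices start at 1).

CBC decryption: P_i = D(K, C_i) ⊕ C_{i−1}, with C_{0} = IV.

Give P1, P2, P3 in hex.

P1: D(K, 0x1) = 0x2; 0x2 ⊕ 0xA = 0x8.
P2: D(K, 0x4) = 0x7; 0x7 ⊕ 0x1 = 0x6.
P3: D(K, 0x9) = 0xA; 0xA ⊕ 0x4 = 0xE.

P1 = 0x8, P2 = 0x6, P3 = 0xE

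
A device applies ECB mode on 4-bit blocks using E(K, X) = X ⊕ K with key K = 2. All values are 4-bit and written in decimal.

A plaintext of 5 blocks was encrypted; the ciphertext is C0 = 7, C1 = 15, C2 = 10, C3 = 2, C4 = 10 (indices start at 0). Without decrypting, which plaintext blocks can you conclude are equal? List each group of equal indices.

P2 = P4

ECB encrypts each block independently with the same key, so equal ciphertext blocks imply equal plaintext blocks.
C2 = C4 = 10, so P2 = P4.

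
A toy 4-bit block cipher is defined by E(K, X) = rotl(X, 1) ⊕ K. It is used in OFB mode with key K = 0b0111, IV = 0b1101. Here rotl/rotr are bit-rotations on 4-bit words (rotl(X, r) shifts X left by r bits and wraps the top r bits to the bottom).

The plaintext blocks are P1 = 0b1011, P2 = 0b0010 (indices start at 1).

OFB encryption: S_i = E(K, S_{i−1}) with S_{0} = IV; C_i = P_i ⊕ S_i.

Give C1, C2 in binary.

C1: S = E(K, 0b1101) = 0b1100; 0b1011 ⊕ 0b1100 = 0b0111.
C2: S = E(K, 0b1100) = 0b1110; 0b0010 ⊕ 0b1110 = 0b1100.

C1 = 0b0111, C2 = 0b1100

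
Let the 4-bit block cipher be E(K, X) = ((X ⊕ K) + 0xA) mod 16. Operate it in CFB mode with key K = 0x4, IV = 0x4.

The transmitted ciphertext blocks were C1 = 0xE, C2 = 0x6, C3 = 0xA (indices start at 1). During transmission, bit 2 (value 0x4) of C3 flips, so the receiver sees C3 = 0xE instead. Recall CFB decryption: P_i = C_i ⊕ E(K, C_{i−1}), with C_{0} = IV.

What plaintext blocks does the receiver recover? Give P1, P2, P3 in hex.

P1 = 0x4, P2 = 0x2, P3 = 0x2

Only C3 changed, to 0xE. In CFB, a change in C_i flips the same bit in P_i and garbles P_{i+1}. Decrypting the received ciphertext:
P1: E(K, 0x4) = 0xA; 0xE ⊕ 0xA = 0x4.
P2: E(K, 0xE) = 0x4; 0x6 ⊕ 0x4 = 0x2.
P3: E(K, 0x6) = 0xC; 0xE ⊕ 0xC = 0x2.
Blocks that differ from the original plaintext: P3.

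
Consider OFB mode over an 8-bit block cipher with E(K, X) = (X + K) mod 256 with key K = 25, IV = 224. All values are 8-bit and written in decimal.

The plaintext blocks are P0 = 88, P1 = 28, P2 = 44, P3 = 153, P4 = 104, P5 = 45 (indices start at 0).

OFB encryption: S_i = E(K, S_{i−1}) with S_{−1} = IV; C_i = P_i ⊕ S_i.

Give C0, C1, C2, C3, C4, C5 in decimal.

C0 = 161, C1 = 14, C2 = 7, C3 = 221, C4 = 53, C5 = 91

C0: S = E(K, 224) = 249; 88 ⊕ 249 = 161.
C1: S = E(K, 249) = 18; 28 ⊕ 18 = 14.
C2: S = E(K, 18) = 43; 44 ⊕ 43 = 7.
C3: S = E(K, 43) = 68; 153 ⊕ 68 = 221.
C4: S = E(K, 68) = 93; 104 ⊕ 93 = 53.
C5: S = E(K, 93) = 118; 45 ⊕ 118 = 91.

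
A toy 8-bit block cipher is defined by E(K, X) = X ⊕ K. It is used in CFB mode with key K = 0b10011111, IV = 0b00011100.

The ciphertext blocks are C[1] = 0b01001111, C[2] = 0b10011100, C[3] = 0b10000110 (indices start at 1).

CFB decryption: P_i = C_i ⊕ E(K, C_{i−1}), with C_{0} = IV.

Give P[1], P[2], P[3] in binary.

P[1]: E(K, 0b00011100) = 0b10000011; 0b01001111 ⊕ 0b10000011 = 0b11001100.
P[2]: E(K, 0b01001111) = 0b11010000; 0b10011100 ⊕ 0b11010000 = 0b01001100.
P[3]: E(K, 0b10011100) = 0b00000011; 0b10000110 ⊕ 0b00000011 = 0b10000101.

P[1] = 0b11001100, P[2] = 0b01001100, P[3] = 0b10000101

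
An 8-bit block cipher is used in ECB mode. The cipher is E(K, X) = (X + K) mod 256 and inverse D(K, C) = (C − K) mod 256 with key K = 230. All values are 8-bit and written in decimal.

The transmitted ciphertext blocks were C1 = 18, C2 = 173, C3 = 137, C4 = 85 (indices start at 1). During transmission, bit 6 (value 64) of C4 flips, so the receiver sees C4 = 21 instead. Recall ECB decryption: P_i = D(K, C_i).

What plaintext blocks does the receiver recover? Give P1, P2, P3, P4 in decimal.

P1 = 44, P2 = 199, P3 = 163, P4 = 47

Only C4 changed, to 21. In ECB, a change in C_i affects only P_i. Decrypting the received ciphertext:
P1: D(K, 18) = 44.
P2: D(K, 173) = 199.
P3: D(K, 137) = 163.
P4: D(K, 21) = 47.
Blocks that differ from the original plaintext: P4.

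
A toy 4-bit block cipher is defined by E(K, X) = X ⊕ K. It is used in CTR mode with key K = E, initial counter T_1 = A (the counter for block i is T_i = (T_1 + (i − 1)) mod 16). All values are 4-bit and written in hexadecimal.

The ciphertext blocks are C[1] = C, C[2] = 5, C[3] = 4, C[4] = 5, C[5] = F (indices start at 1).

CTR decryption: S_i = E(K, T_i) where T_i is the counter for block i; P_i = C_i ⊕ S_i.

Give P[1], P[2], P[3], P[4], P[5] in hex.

P[1]: T = A, S = E(K, T) = 4; C ⊕ 4 = 8.
P[2]: T = B, S = E(K, T) = 5; 5 ⊕ 5 = 0.
P[3]: T = C, S = E(K, T) = 2; 4 ⊕ 2 = 6.
P[4]: T = D, S = E(K, T) = 3; 5 ⊕ 3 = 6.
P[5]: T = E, S = E(K, T) = 0; F ⊕ 0 = F.

P[1] = 8, P[2] = 0, P[3] = 6, P[4] = 6, P[5] = F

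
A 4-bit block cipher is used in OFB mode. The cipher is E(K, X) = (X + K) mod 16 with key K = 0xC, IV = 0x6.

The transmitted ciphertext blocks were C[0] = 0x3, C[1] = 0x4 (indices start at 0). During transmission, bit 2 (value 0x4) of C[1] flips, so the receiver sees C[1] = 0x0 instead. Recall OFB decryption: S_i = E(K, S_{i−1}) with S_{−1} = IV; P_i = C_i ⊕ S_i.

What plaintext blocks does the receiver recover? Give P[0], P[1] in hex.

Only C[1] changed, to 0x0. In OFB, a change in C_i flips the same bit in P_i only; the keystream is unaffected. Decrypting the received ciphertext:
P[0]: S = E(K, 0x6) = 0x2; 0x3 ⊕ 0x2 = 0x1.
P[1]: S = E(K, 0x2) = 0xE; 0x0 ⊕ 0xE = 0xE.
Blocks that differ from the original plaintext: P[1].

P[0] = 0x1, P[1] = 0xE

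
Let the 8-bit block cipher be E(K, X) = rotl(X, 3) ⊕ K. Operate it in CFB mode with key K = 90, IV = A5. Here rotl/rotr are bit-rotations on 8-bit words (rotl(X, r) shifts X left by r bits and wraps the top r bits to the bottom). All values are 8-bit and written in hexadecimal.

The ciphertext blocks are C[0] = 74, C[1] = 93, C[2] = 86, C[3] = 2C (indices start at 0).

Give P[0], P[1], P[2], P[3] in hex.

CFB decryption: P_i = C_i ⊕ E(K, C_{i−1}), with C_{−1} = IV.
P[0]: E(K, A5) = BD; 74 ⊕ BD = C9.
P[1]: E(K, 74) = 33; 93 ⊕ 33 = A0.
P[2]: E(K, 93) = 0C; 86 ⊕ 0C = 8A.
P[3]: E(K, 86) = A4; 2C ⊕ A4 = 88.

P[0] = C9, P[1] = A0, P[2] = 8A, P[3] = 88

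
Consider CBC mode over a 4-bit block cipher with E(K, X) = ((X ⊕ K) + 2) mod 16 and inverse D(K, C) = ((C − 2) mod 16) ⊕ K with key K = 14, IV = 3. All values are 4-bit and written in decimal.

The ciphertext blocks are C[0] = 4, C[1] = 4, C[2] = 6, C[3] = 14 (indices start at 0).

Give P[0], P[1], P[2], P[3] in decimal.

CBC decryption: P_i = D(K, C_i) ⊕ C_{i−1}, with C_{−1} = IV.
P[0]: D(K, 4) = 12; 12 ⊕ 3 = 15.
P[1]: D(K, 4) = 12; 12 ⊕ 4 = 8.
P[2]: D(K, 6) = 10; 10 ⊕ 4 = 14.
P[3]: D(K, 14) = 2; 2 ⊕ 6 = 4.

P[0] = 15, P[1] = 8, P[2] = 14, P[3] = 4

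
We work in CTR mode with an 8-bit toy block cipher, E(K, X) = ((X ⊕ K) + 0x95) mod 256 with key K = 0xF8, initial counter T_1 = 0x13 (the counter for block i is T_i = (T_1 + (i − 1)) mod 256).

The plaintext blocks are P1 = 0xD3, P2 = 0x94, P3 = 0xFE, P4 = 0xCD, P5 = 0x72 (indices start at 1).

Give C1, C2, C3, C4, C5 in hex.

CTR encryption: S_i = E(K, T_i) where T_i is the counter for block i; C_i = P_i ⊕ S_i.
C1: T = 0x13, S = E(K, T) = 0x80; 0xD3 ⊕ 0x80 = 0x53.
C2: T = 0x14, S = E(K, T) = 0x81; 0x94 ⊕ 0x81 = 0x15.
C3: T = 0x15, S = E(K, T) = 0x82; 0xFE ⊕ 0x82 = 0x7C.
C4: T = 0x16, S = E(K, T) = 0x83; 0xCD ⊕ 0x83 = 0x4E.
C5: T = 0x17, S = E(K, T) = 0x84; 0x72 ⊕ 0x84 = 0xF6.

C1 = 0x53, C2 = 0x15, C3 = 0x7C, C4 = 0x4E, C5 = 0xF6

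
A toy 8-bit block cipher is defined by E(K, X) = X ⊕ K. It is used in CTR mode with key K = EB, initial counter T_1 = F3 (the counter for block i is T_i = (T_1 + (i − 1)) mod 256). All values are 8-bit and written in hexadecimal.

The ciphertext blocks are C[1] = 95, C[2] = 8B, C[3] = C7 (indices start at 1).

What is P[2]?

CTR decryption: S_i = E(K, T_i) where T_i is the counter for block i; P_i = C_i ⊕ S_i.
P[2]: T = F4, S = E(K, T) = 1F; 8B ⊕ 1F = 94.

P[2] = 94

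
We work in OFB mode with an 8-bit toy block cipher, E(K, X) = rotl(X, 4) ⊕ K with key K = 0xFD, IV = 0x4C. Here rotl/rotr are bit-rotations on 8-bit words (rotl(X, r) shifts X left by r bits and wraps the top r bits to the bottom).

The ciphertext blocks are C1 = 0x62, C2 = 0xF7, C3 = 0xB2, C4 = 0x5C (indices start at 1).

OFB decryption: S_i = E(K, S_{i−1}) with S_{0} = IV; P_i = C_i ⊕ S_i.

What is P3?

P1: S = E(K, 0x4C) = 0x39; 0x62 ⊕ 0x39 = 0x5B.
P2: S = E(K, 0x39) = 0x6E; 0xF7 ⊕ 0x6E = 0x99.
P3: S = E(K, 0x6E) = 0x1B; 0xB2 ⊕ 0x1B = 0xA9.

P3 = 0xA9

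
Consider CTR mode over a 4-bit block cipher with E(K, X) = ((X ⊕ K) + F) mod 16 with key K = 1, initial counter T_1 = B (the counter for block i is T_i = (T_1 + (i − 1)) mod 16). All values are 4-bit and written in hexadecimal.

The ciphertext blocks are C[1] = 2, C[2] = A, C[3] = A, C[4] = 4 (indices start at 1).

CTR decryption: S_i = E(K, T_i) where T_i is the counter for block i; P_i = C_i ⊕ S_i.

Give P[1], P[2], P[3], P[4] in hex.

P[1]: T = B, S = E(K, T) = 9; 2 ⊕ 9 = B.
P[2]: T = C, S = E(K, T) = C; A ⊕ C = 6.
P[3]: T = D, S = E(K, T) = B; A ⊕ B = 1.
P[4]: T = E, S = E(K, T) = E; 4 ⊕ E = A.

P[1] = B, P[2] = 6, P[3] = 1, P[4] = A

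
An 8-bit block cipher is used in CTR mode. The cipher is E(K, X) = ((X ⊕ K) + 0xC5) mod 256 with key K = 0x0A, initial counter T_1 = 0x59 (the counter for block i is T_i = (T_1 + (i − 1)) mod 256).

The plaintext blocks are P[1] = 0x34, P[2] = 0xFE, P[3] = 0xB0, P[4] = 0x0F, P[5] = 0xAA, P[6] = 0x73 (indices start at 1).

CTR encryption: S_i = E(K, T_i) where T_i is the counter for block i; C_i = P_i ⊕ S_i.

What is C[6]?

C[1]: T = 0x59, S = E(K, T) = 0x18; 0x34 ⊕ 0x18 = 0x2C.
C[2]: T = 0x5A, S = E(K, T) = 0x15; 0xFE ⊕ 0x15 = 0xEB.
C[3]: T = 0x5B, S = E(K, T) = 0x16; 0xB0 ⊕ 0x16 = 0xA6.
C[4]: T = 0x5C, S = E(K, T) = 0x1B; 0x0F ⊕ 0x1B = 0x14.
C[5]: T = 0x5D, S = E(K, T) = 0x1C; 0xAA ⊕ 0x1C = 0xB6.
C[6]: T = 0x5E, S = E(K, T) = 0x19; 0x73 ⊕ 0x19 = 0x6A.

C[6] = 0x6A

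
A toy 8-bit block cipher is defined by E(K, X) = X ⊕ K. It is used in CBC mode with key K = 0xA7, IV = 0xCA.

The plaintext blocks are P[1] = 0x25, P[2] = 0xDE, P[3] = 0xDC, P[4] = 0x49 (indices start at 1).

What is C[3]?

CBC encryption: C_i = E(K, P_i ⊕ C_{i−1}), with C_{0} = IV.
C[1]: P[1] ⊕ 0xCA = 0xEF; E(K, 0xEF) = 0x48.
C[2]: P[2] ⊕ 0x48 = 0x96; E(K, 0x96) = 0x31.
C[3]: P[3] ⊕ 0x31 = 0xED; E(K, 0xED) = 0x4A.

C[3] = 0x4A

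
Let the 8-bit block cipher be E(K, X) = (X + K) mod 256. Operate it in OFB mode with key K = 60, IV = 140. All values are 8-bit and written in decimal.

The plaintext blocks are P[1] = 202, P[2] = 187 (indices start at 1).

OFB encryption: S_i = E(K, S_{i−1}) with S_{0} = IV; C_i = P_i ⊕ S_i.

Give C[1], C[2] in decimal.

C[1] = 2, C[2] = 191

C[1]: S = E(K, 140) = 200; 202 ⊕ 200 = 2.
C[2]: S = E(K, 200) = 4; 187 ⊕ 4 = 191.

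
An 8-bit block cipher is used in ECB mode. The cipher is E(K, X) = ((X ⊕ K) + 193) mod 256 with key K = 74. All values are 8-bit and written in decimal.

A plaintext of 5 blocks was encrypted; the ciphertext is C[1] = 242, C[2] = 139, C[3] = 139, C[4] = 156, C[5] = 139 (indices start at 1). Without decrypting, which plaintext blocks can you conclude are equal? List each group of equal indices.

ECB encrypts each block independently with the same key, so equal ciphertext blocks imply equal plaintext blocks.
C[2] = C[3] = C[5] = 139, so P[2] = P[3] = P[5].

P[2] = P[3] = P[5]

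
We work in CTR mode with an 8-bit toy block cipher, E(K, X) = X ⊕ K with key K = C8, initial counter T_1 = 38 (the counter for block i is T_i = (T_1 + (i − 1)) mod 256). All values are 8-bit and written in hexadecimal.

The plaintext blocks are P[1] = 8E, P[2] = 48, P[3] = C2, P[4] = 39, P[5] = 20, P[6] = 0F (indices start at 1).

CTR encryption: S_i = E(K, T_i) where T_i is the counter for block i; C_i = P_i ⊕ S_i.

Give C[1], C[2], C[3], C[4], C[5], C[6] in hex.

C[1] = 7E, C[2] = B9, C[3] = 30, C[4] = CA, C[5] = D4, C[6] = FA

C[1]: T = 38, S = E(K, T) = F0; 8E ⊕ F0 = 7E.
C[2]: T = 39, S = E(K, T) = F1; 48 ⊕ F1 = B9.
C[3]: T = 3A, S = E(K, T) = F2; C2 ⊕ F2 = 30.
C[4]: T = 3B, S = E(K, T) = F3; 39 ⊕ F3 = CA.
C[5]: T = 3C, S = E(K, T) = F4; 20 ⊕ F4 = D4.
C[6]: T = 3D, S = E(K, T) = F5; 0F ⊕ F5 = FA.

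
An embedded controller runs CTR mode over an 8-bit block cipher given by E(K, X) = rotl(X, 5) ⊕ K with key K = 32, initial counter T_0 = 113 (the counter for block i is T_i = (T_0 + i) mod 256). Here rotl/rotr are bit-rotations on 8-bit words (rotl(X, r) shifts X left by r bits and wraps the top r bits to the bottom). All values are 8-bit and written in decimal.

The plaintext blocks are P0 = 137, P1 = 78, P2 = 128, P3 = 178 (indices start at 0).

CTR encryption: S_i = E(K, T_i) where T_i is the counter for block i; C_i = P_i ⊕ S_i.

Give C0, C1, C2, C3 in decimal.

C0 = 135, C1 = 32, C2 = 206, C3 = 28

C0: T = 113, S = E(K, T) = 14; 137 ⊕ 14 = 135.
C1: T = 114, S = E(K, T) = 110; 78 ⊕ 110 = 32.
C2: T = 115, S = E(K, T) = 78; 128 ⊕ 78 = 206.
C3: T = 116, S = E(K, T) = 174; 178 ⊕ 174 = 28.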